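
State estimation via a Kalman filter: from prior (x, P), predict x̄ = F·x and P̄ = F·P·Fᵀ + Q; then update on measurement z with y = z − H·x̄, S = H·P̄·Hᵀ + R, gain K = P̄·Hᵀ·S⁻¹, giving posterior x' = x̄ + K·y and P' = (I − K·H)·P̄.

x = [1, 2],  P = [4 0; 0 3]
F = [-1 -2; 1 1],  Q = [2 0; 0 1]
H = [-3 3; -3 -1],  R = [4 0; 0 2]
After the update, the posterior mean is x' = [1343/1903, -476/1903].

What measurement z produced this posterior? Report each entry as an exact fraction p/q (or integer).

x̄ = F·x = [-5, 3]
P̄ = F·P·Fᵀ + Q = [18 -10; -10 8]
S = H·P̄·Hᵀ + R = [418 198; 198 112]
K = P̄·Hᵀ·S⁻¹ = [-174/1903 -40/173; 423/1903 -34/173]
x' − x̄ = [10858/1903, -6185/1903] = K·y
y = (KᵀK)⁻¹·Kᵀ·(x' − x̄) = [-27, -14]
z = y + H·x̄ = [-27, -14] + [24, 12] = [-3, -2]

z = [-3, -2]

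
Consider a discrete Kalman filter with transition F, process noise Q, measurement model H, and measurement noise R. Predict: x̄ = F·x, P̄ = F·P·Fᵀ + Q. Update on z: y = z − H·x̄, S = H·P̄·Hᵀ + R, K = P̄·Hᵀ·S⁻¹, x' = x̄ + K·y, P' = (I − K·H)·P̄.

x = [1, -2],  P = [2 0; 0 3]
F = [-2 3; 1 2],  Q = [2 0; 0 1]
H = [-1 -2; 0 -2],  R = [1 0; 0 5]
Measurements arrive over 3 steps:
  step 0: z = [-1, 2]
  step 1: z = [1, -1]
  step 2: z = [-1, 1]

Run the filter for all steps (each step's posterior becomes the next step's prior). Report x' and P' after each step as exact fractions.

step 0: x' = [2655/2266, -23/103], P' = [8801/2266 -160/103; -160/103 85/103]
step 1: x' = [-734497/329995, 79805/131998], P' = [2540971/659990 -96297/65999; -96297/65999 97815/131998]
step 2: x' = [937739808/356742263, -275253859/356742263], P' = [1388792179/356742263 -527416895/356742263; -527416895/356742263 534548095/713484526]

step 0: x̄ = F·x = [-8, -3]
step 0: P̄ = F·P·Fᵀ + Q = [37 14; 14 15]
step 0: y = z − H·x̄ = [-15, -4]
step 0: S = H·P̄·Hᵀ + R = [154 88; 88 65]
step 0: K = P̄·Hᵀ·S⁻¹ = [-1761/2266 64/103; -10/103 -34/103]
step 0: x' = x̄ + K·y = [2655/2266, -23/103]
step 0: P' = (I − K·H)·P̄ = [8801/2266 -160/103; -160/103 85/103]
step 1: x̄ = F·x = [-3414/1133, 1643/2266]
step 1: P̄ = F·P·Fᵀ + Q = [49403/1133 -1431/1133; -1431/1133 4467/2266]
step 1: y = z − H·x̄ = [-58/103, 510/1133]
step 1: S = H·P̄·Hᵀ + R = [4886/103 552/103; 552/103 14599/1133]
step 1: K = P̄·Hᵀ·S⁻¹ = [-615031/659990 192594/329995; -1518/65999 -19563/65999]
step 1: x' = x̄ + K·y = [-734497/329995, 79805/131998]
step 1: P' = (I − K·H)·P̄ = [2540971/659990 -96297/65999; -96297/65999 97815/131998]
step 2: x̄ = F·x = [4135063/659990, -335472/329995]
step 2: P̄ = F·P·Fᵀ + Q = [27441179/659990 -592261/329995; -592261/329995 1305381/659990]
step 2: y = z − H·x̄ = [426637/131998, -340949/329995]
step 2: S = H·P̄·Hᵀ + R = [5716921/131998 285248/65999; 285248/65999 4260737/329995]
step 2: K = P̄·Hᵀ·S⁻¹ = [-333958389/356742263 210966758/356742263; -7131200/356742263 -106909619/356742263]
step 2: x' = x̄ + K·y = [937739808/356742263, -275253859/356742263]
step 2: P' = (I − K·H)·P̄ = [1388792179/356742263 -527416895/356742263; -527416895/356742263 534548095/713484526]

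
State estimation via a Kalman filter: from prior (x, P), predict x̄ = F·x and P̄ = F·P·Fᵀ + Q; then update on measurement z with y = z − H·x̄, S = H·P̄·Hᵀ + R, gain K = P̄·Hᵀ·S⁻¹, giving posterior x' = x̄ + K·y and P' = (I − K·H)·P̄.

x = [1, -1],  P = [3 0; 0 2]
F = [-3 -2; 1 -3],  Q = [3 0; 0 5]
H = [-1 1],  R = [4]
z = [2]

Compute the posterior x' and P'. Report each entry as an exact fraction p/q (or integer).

x̄ = F·x = [-1, 4]
P̄ = F·P·Fᵀ + Q = [38 3; 3 26]
y = z − H·x̄ = [-3]
S = H·P̄·Hᵀ + R = [62]
K = P̄·Hᵀ·S⁻¹ = [-35/62; 23/62]
x' = x̄ + K·y = [43/62, 179/62]
P' = (I − K·H)·P̄ = [1131/62 991/62; 991/62 1083/62]

x' = [43/62, 179/62]
P' = [1131/62 991/62; 991/62 1083/62]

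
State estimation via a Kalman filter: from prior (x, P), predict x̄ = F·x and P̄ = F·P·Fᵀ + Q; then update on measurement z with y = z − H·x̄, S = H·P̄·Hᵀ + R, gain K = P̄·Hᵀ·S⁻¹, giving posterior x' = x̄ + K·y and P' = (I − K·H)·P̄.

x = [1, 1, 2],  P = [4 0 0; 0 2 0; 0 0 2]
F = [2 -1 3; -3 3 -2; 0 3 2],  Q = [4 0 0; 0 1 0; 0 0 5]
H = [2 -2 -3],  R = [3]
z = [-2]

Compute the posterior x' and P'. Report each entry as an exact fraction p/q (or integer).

x̄ = F·x = [7, -4, 7]
P̄ = F·P·Fᵀ + Q = [40 -42 6; -42 63 10; 6 10 31]
y = z − H·x̄ = [-3]
S = H·P̄·Hᵀ + R = [1078]
K = P̄·Hᵀ·S⁻¹ = [73/539; -120/539; -101/1078]
x' = x̄ + K·y = [3554/539, -1796/539, 7849/1078]
P' = (I − K·H)·P̄ = [10902/539 -5118/539 10607/539; -5118/539 5157/539 -6730/539; 10607/539 -6730/539 23217/1078]

x' = [3554/539, -1796/539, 7849/1078]
P' = [10902/539 -5118/539 10607/539; -5118/539 5157/539 -6730/539; 10607/539 -6730/539 23217/1078]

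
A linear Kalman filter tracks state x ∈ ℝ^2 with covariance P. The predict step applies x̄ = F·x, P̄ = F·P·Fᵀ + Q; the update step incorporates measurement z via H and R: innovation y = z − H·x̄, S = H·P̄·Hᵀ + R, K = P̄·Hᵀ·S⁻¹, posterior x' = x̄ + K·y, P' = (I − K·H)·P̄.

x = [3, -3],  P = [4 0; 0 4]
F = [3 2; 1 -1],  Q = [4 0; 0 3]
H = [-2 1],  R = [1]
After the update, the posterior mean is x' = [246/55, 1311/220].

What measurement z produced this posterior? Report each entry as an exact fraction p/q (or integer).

x̄ = F·x = [3, 6]
P̄ = F·P·Fᵀ + Q = [56 4; 4 11]
S = H·P̄·Hᵀ + R = [220]
K = P̄·Hᵀ·S⁻¹ = [-27/55; 3/220]
x' − x̄ = [81/55, -9/220] = K·y
y = (KᵀK)⁻¹·Kᵀ·(x' − x̄) = [-3]
z = y + H·x̄ = [-3] + [0] = [-3]

z = [-3]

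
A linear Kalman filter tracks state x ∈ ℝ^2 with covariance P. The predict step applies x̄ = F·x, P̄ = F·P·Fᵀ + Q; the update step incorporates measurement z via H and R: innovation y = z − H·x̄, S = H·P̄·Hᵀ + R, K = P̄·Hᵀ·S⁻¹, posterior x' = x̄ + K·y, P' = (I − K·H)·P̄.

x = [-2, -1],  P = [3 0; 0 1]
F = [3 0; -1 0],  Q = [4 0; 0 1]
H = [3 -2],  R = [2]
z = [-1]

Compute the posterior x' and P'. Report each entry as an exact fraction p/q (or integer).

x̄ = F·x = [-6, 2]
P̄ = F·P·Fᵀ + Q = [31 -9; -9 4]
y = z − H·x̄ = [21]
S = H·P̄·Hᵀ + R = [405]
K = P̄·Hᵀ·S⁻¹ = [37/135; -7/81]
x' = x̄ + K·y = [-11/45, 5/27]
P' = (I − K·H)·P̄ = [26/45 16/27; 16/27 79/81]

x' = [-11/45, 5/27]
P' = [26/45 16/27; 16/27 79/81]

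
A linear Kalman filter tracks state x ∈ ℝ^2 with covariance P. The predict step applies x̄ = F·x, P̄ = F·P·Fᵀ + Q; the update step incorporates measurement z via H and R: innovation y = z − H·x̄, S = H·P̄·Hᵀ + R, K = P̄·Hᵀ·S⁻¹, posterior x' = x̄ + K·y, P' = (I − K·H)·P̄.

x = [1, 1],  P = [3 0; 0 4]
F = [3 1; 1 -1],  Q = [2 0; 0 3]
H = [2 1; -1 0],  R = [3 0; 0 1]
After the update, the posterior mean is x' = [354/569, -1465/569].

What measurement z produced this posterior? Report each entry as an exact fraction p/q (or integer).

x̄ = F·x = [4, 0]
P̄ = F·P·Fᵀ + Q = [33 5; 5 10]
S = H·P̄·Hᵀ + R = [165 -71; -71 34]
K = P̄·Hᵀ·S⁻¹ = [71/569 -404/569; 325/569 595/569]
x' − x̄ = [-1922/569, -1465/569] = K·y
y = (KᵀK)⁻¹·Kᵀ·(x' − x̄) = [-10, 3]
z = y + H·x̄ = [-10, 3] + [8, -4] = [-2, -1]

z = [-2, -1]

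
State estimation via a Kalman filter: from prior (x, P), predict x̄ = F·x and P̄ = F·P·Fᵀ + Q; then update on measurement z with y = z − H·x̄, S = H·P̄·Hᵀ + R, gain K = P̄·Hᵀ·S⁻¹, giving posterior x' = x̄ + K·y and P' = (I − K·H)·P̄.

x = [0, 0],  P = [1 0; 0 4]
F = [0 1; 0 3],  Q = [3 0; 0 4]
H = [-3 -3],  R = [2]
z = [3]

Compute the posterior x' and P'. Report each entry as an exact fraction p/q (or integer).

x̄ = F·x = [0, 0]
P̄ = F·P·Fᵀ + Q = [7 12; 12 40]
y = z − H·x̄ = [3]
S = H·P̄·Hᵀ + R = [641]
K = P̄·Hᵀ·S⁻¹ = [-57/641; -156/641]
x' = x̄ + K·y = [-171/641, -468/641]
P' = (I − K·H)·P̄ = [1238/641 -1200/641; -1200/641 1304/641]

x' = [-171/641, -468/641]
P' = [1238/641 -1200/641; -1200/641 1304/641]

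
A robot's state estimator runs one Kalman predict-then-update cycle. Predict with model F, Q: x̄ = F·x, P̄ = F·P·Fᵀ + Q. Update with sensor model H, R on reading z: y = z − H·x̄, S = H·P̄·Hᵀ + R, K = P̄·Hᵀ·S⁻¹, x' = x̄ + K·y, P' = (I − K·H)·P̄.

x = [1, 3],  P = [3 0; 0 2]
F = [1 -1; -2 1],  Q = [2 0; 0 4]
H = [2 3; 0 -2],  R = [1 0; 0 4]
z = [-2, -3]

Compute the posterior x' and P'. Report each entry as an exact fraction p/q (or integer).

x̄ = F·x = [-2, 1]
P̄ = F·P·Fᵀ + Q = [7 -8; -8 18]
y = z − H·x̄ = [-1, -1]
S = H·P̄·Hᵀ + R = [95 -76; -76 76]
K = P̄·Hᵀ·S⁻¹ = [6/19 10/19; 2/19 -7/19]
x' = x̄ + K·y = [-54/19, 24/19]
P' = (I − K·H)·P̄ = [33/19 -20/19; -20/19 14/19]

x' = [-54/19, 24/19]
P' = [33/19 -20/19; -20/19 14/19]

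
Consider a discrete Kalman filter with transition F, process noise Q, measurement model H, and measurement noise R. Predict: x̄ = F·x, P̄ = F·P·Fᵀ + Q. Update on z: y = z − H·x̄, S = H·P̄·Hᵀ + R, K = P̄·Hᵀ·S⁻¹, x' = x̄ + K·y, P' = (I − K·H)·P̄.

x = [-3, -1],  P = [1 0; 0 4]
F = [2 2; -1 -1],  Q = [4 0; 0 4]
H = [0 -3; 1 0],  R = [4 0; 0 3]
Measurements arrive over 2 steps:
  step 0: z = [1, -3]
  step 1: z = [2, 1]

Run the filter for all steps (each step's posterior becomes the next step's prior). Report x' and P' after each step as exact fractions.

step 0: x' = [-286/93, -197/1395], P' = [76/31 -8/93; -8/93 572/1395]
step 1: x' = [1049/76706, -23447/43832], P' = [89868/38353 -402/5479; -402/5479 4477/10958]

step 0: x̄ = F·x = [-8, 4]
step 0: P̄ = F·P·Fᵀ + Q = [24 -10; -10 9]
step 0: y = z − H·x̄ = [13, 5]
step 0: S = H·P̄·Hᵀ + R = [85 30; 30 27]
step 0: K = P̄·Hᵀ·S⁻¹ = [2/31 76/93; -143/465 -8/279]
step 0: x' = x̄ + K·y = [-286/93, -197/1395]
step 0: P' = (I − K·H)·P̄ = [76/31 -8/93; -8/93 572/1395]
step 1: x̄ = F·x = [-8974/1395, 4487/1395]
step 1: P̄ = F·P·Fᵀ + Q = [20588/1395 -7504/1395; -7504/1395 9332/1395]
step 1: y = z − H·x̄ = [5417/465, 10369/1395]
step 1: S = H·P̄·Hᵀ + R = [9952/155 7504/465; 7504/465 24773/1395]
step 1: K = P̄·Hᵀ·S⁻¹ = [603/10958 29956/38353; -13431/43832 -134/5479]
step 1: x' = x̄ + K·y = [1049/76706, -23447/43832]
step 1: P' = (I − K·H)·P̄ = [89868/38353 -402/5479; -402/5479 4477/10958]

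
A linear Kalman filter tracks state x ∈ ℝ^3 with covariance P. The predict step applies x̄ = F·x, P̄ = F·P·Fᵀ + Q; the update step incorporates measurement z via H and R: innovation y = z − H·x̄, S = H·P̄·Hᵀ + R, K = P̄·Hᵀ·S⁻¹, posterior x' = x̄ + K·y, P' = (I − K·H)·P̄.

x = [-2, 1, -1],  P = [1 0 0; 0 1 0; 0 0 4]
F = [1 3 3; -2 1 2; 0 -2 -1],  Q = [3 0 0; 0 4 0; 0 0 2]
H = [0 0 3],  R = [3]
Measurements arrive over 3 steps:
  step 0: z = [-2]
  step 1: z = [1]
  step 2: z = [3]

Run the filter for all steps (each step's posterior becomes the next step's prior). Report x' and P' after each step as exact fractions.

step 0: x' = [-80/31, 83/31, -21/31], P' = [547/31 235/31 -18/31; 235/31 475/31 -10/31; -18/31 -10/31 10/31]
step 1: x' = [-28810/5827, 37541/5827, 1787/5827], P' = [134527/5827 -155770/5827 -3242/5827; -155770/5827 374219/5827 -16/5827; -3242/5827 -16/5827 1932/5827]
step 2: x' = [-13001494/4537021, 18046721/4537021, 4454325/4537021], P' = [81127777/4537021 -87339349/4537021 -1936184/4537021; -87339349/4537021 256799201/4537021 -1381786/4537021; -1936184/4537021 -1381786/4537021 1510398/4537021]

step 0: x̄ = F·x = [-2, 3, -1]
step 0: P̄ = F·P·Fᵀ + Q = [49 25 -18; 25 25 -10; -18 -10 10]
step 0: y = z − H·x̄ = [1]
step 0: S = H·P̄·Hᵀ + R = [93]
step 0: K = P̄·Hᵀ·S⁻¹ = [-18/31; -10/31; 10/31]
step 0: x' = x̄ + K·y = [-80/31, 83/31, -21/31]
step 0: P' = (I − K·H)·P̄ = [547/31 235/31 -18/31; 235/31 475/31 -10/31; -18/31 -10/31 10/31]
step 1: x̄ = F·x = [106/31, 201/31, -145/31]
step 1: P̄ = F·P·Fᵀ + Q = [6127/31 -802/31 -3242/31; -802/31 1991/31 -16/31; -3242/31 -16/31 1932/31]
step 1: y = z − H·x̄ = [466/31]
step 1: S = H·P̄·Hᵀ + R = [17481/31]
step 1: K = P̄·Hᵀ·S⁻¹ = [-3242/5827; -16/5827; 1932/5827]
step 1: x' = x̄ + K·y = [-28810/5827, 37541/5827, 1787/5827]
step 1: P' = (I − K·H)·P̄ = [134527/5827 -155770/5827 -3242/5827; -155770/5827 374219/5827 -16/5827; -3242/5827 -16/5827 1932/5827]
step 2: x̄ = F·x = [89174/5827, 98735/5827, -76869/5827]
step 2: P̄ = F·P·Fᵀ + Q = [2583007/5827 1656869/5827 -1936184/5827; 1656869/5827 1592315/5827 -1381786/5827; -1936184/5827 -1381786/5827 1510398/5827]
step 2: y = z − H·x̄ = [248088/5827]
step 2: S = H·P̄·Hᵀ + R = [13611063/5827]
step 2: K = P̄·Hᵀ·S⁻¹ = [-1936184/4537021; -1381786/4537021; 1510398/4537021]
step 2: x' = x̄ + K·y = [-13001494/4537021, 18046721/4537021, 4454325/4537021]
step 2: P' = (I − K·H)·P̄ = [81127777/4537021 -87339349/4537021 -1936184/4537021; -87339349/4537021 256799201/4537021 -1381786/4537021; -1936184/4537021 -1381786/4537021 1510398/4537021]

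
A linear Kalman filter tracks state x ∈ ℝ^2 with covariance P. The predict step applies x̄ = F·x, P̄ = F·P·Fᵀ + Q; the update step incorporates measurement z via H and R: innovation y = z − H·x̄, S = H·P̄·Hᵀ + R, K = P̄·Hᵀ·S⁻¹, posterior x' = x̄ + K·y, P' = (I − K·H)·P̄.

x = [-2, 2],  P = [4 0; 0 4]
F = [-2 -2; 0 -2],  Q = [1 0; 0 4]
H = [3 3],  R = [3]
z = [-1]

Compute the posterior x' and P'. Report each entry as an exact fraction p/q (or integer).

x̄ = F·x = [0, -4]
P̄ = F·P·Fᵀ + Q = [33 16; 16 20]
y = z − H·x̄ = [11]
S = H·P̄·Hᵀ + R = [768]
K = P̄·Hᵀ·S⁻¹ = [49/256; 9/64]
x' = x̄ + K·y = [539/256, -157/64]
P' = (I − K·H)·P̄ = [1245/256 -299/64; -299/64 77/16]

x' = [539/256, -157/64]
P' = [1245/256 -299/64; -299/64 77/16]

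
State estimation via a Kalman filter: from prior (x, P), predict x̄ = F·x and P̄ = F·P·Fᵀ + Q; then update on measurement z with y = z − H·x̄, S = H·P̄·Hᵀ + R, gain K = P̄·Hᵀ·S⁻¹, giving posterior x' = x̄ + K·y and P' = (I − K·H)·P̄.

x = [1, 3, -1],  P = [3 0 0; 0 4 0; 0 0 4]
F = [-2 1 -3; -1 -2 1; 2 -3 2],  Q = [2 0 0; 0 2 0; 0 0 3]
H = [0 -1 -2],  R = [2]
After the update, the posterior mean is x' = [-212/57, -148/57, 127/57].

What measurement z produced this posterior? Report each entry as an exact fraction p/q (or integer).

z = [-2]

x̄ = F·x = [4, -8, -9]
P̄ = F·P·Fᵀ + Q = [54 -14 -48; -14 25 26; -48 26 67]
S = H·P̄·Hᵀ + R = [399]
K = P̄·Hᵀ·S⁻¹ = [110/399; -11/57; -160/399]
x' − x̄ = [-440/57, 308/57, 640/57] = K·y
y = (KᵀK)⁻¹·Kᵀ·(x' − x̄) = [-28]
z = y + H·x̄ = [-28] + [26] = [-2]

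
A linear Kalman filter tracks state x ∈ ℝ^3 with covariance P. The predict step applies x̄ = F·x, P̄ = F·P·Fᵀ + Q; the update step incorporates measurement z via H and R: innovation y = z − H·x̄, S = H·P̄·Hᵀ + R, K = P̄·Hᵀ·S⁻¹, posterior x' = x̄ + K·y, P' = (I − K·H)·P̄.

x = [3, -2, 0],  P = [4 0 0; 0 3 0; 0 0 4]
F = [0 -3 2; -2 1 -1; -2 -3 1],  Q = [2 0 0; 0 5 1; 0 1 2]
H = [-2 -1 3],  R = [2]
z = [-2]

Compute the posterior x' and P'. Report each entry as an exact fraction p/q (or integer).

x̄ = F·x = [6, -8, 0]
P̄ = F·P·Fᵀ + Q = [45 -17 35; -17 28 4; 35 4 49]
y = z − H·x̄ = [2]
S = H·P̄·Hᵀ + R = [139]
K = P̄·Hᵀ·S⁻¹ = [32/139; 18/139; 73/139]
x' = x̄ + K·y = [898/139, -1076/139, 146/139]
P' = (I − K·H)·P̄ = [5231/139 -2939/139 2529/139; -2939/139 3568/139 -758/139; 2529/139 -758/139 1482/139]

x' = [898/139, -1076/139, 146/139]
P' = [5231/139 -2939/139 2529/139; -2939/139 3568/139 -758/139; 2529/139 -758/139 1482/139]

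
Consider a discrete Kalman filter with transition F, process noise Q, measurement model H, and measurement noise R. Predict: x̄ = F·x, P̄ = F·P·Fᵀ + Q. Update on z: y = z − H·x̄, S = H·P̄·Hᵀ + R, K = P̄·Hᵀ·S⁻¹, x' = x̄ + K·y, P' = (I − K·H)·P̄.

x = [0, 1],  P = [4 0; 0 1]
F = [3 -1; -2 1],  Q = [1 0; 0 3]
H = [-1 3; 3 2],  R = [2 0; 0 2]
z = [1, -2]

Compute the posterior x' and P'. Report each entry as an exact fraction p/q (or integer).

x' = [-12314/17319, 2029/17319]
P' = [3662/17319 -910/17319; -910/17319 2780/17319]

x̄ = F·x = [-1, 1]
P̄ = F·P·Fᵀ + Q = [38 -25; -25 20]
y = z − H·x̄ = [-3, -1]
S = H·P̄·Hᵀ + R = [370 -169; -169 124]
K = P̄·Hᵀ·S⁻¹ = [-3196/17319 4583/17319; 4625/17319 1415/17319]
x' = x̄ + K·y = [-12314/17319, 2029/17319]
P' = (I − K·H)·P̄ = [3662/17319 -910/17319; -910/17319 2780/17319]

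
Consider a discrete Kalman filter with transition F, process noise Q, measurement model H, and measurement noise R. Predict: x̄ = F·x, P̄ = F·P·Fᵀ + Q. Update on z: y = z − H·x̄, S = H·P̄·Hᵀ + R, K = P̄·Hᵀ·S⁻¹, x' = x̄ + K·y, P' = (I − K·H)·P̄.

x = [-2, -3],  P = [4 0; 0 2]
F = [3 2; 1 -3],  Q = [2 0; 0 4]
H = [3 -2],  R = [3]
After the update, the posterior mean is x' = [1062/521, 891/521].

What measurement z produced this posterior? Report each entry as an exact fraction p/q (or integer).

x̄ = F·x = [-12, 7]
P̄ = F·P·Fᵀ + Q = [46 0; 0 26]
S = H·P̄·Hᵀ + R = [521]
K = P̄·Hᵀ·S⁻¹ = [138/521; -52/521]
x' − x̄ = [7314/521, -2756/521] = K·y
y = (KᵀK)⁻¹·Kᵀ·(x' − x̄) = [53]
z = y + H·x̄ = [53] + [-50] = [3]

z = [3]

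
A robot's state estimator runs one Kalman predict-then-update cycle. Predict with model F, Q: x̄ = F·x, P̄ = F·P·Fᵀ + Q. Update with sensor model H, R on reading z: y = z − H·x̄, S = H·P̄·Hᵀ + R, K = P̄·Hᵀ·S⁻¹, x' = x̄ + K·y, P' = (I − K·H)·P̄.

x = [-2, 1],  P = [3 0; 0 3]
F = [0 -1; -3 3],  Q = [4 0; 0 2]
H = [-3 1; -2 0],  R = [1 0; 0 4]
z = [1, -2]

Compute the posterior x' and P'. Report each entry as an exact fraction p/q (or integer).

x' = [79/82, 971/246]
P' = [53/82 77/41; 77/41 1583/246]

x̄ = F·x = [-1, 9]
P̄ = F·P·Fᵀ + Q = [7 -9; -9 56]
y = z − H·x̄ = [-11, -4]
S = H·P̄·Hᵀ + R = [174 60; 60 32]
K = P̄·Hᵀ·S⁻¹ = [-5/82 -53/164; 197/246 -77/82]
x' = x̄ + K·y = [79/82, 971/246]
P' = (I − K·H)·P̄ = [53/82 77/41; 77/41 1583/246]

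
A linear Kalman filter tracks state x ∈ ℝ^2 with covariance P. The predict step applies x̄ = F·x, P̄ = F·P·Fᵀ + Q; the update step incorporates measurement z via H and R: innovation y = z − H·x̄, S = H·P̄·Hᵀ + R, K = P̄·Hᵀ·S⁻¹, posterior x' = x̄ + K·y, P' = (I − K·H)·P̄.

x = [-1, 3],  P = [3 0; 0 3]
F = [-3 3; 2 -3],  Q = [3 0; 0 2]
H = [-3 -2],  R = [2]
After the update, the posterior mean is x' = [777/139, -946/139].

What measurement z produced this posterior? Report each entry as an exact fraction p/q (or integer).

x̄ = F·x = [12, -11]
P̄ = F·P·Fᵀ + Q = [57 -45; -45 41]
S = H·P̄·Hᵀ + R = [139]
K = P̄·Hᵀ·S⁻¹ = [-81/139; 53/139]
x' − x̄ = [-891/139, 583/139] = K·y
y = (KᵀK)⁻¹·Kᵀ·(x' − x̄) = [11]
z = y + H·x̄ = [11] + [-14] = [-3]

z = [-3]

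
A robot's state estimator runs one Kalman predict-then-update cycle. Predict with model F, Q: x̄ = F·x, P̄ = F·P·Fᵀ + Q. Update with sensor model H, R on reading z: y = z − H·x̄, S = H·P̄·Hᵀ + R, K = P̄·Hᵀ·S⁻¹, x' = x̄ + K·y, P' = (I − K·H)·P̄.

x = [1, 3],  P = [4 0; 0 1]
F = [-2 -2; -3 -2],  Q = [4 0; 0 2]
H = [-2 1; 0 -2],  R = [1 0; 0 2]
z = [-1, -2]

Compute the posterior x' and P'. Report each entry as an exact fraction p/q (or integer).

x̄ = F·x = [-8, -9]
P̄ = F·P·Fᵀ + Q = [24 28; 28 42]
y = z − H·x̄ = [-8, -20]
S = H·P̄·Hᵀ + R = [27 28; 28 170]
K = P̄·Hᵀ·S⁻¹ = [-916/1903 -476/1903; -14/1903 -938/1903]
x' = x̄ + K·y = [1624/1903, 1745/1903]
P' = (I − K·H)·P̄ = [696/1903 476/1903; 476/1903 938/1903]

x' = [1624/1903, 1745/1903]
P' = [696/1903 476/1903; 476/1903 938/1903]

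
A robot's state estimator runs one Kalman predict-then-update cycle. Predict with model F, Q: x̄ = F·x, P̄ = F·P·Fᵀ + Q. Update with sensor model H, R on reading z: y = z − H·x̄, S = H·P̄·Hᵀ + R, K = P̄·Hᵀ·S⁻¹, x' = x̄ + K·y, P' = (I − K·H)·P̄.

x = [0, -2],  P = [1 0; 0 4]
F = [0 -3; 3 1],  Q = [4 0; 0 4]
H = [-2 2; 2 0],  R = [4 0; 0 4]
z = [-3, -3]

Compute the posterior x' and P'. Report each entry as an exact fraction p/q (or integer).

x̄ = F·x = [6, -2]
P̄ = F·P·Fᵀ + Q = [40 -12; -12 17]
y = z − H·x̄ = [13, -15]
S = H·P̄·Hᵀ + R = [328 -208; -208 164]
K = P̄·Hᵀ·S⁻¹ = [-13/329 144/329; 565/1316 131/329]
x' = x̄ + K·y = [-355/329, -3147/1316]
P' = (I − K·H)·P̄ = [288/329 262/329; 262/329 1089/658]

x' = [-355/329, -3147/1316]
P' = [288/329 262/329; 262/329 1089/658]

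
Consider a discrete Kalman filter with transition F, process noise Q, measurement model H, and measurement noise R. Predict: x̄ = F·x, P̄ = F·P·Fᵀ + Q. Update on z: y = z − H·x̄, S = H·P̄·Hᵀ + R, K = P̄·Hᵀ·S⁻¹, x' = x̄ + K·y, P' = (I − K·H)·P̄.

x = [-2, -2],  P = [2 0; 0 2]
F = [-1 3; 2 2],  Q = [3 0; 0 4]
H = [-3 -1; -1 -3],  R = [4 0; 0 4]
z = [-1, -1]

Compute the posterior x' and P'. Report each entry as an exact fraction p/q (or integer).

x' = [1222/3433, 120/3433]
P' = [2026/3433 -1172/3433; -1172/3433 2020/3433]

x̄ = F·x = [-4, -8]
P̄ = F·P·Fᵀ + Q = [23 8; 8 20]
y = z − H·x̄ = [-21, -29]
S = H·P̄·Hᵀ + R = [279 209; 209 255]
K = P̄·Hᵀ·S⁻¹ = [-2453/6866 745/6866; 374/3433 -1222/3433]
x' = x̄ + K·y = [1222/3433, 120/3433]
P' = (I − K·H)·P̄ = [2026/3433 -1172/3433; -1172/3433 2020/3433]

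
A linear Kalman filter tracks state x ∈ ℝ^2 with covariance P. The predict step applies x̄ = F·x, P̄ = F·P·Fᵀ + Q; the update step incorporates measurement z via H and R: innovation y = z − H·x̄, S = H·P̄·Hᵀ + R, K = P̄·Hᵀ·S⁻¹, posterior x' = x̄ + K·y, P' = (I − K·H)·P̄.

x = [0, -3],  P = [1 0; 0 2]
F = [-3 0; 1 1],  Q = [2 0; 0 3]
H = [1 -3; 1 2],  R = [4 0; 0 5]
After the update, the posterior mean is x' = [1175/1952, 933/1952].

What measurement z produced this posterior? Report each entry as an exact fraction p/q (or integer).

z = [-1, 3]

x̄ = F·x = [0, -3]
P̄ = F·P·Fᵀ + Q = [11 -3; -3 6]
S = H·P̄·Hᵀ + R = [87 -22; -22 28]
K = P̄·Hᵀ·S⁻¹ = [335/976 875/1952; -195/976 321/1952]
x' − x̄ = [1175/1952, 6789/1952] = K·y
y = (KᵀK)⁻¹·Kᵀ·(x' − x̄) = [-10, 9]
z = y + H·x̄ = [-10, 9] + [9, -6] = [-1, 3]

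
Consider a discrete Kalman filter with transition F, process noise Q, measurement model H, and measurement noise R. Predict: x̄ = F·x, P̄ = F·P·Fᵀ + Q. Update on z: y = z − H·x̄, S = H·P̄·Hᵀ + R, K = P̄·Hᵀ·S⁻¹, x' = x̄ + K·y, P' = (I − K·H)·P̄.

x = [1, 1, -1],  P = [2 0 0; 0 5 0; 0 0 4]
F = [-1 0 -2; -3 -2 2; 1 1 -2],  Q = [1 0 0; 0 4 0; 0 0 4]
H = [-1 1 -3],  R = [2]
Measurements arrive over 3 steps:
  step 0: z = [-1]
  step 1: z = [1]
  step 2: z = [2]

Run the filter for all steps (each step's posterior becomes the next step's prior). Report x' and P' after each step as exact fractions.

step 0: x' = [-731/618, -605/309, 59/618], P' = [6701/618 2732/309 -365/618; 2732/309 4474/309 526/309; -365/618 526/309 557/618]
step 1: x' = [-260534/677999, 128725/677999, -102698/677999], P' = [3126808/677999 3446970/677999 66996/677999; 3446970/677999 9017781/677999 1641439/677999; 66996/677999 1641439/677999 616615/677999]
step 2: x' = [364322467/395935182, 330019315/197967591, -164235445/395935182], P' = [1878159679/395935182 1041564469/197967591 44141099/395935182; 1041564469/197967591 2653577030/197967591 475212365/197967591; 44141099/395935182 475212365/197967591 356422699/395935182]

step 0: x̄ = F·x = [1, -7, 4]
step 0: P̄ = F·P·Fᵀ + Q = [19 -10 14; -10 58 -32; 14 -32 27]
step 0: y = z − H·x̄ = [19]
step 0: S = H·P̄·Hᵀ + R = [618]
step 0: K = P̄·Hᵀ·S⁻¹ = [-71/618; 82/309; -127/618]
step 0: x' = x̄ + K·y = [-731/618, -605/309, 59/618]
step 0: P' = (I − K·H)·P̄ = [6701/618 2732/309 -365/618; 2732/309 4474/309 526/309; -365/618 526/309 557/618]
step 1: x̄ = F·x = [613/618, 1577/206, -2059/618]
step 1: P̄ = F·P·Fᵀ + Q = [8087/618 10517/206 -12041/618; 10517/206 54111/206 -21385/206; -12041/618 -21385/206 28529/618]
step 1: y = z − H·x̄ = [-9677/618]
step 1: S = H·P̄·Hᵀ + R = [677999/618]
step 1: K = P̄·Hᵀ·S⁻¹ = [59587/677999; 323247/677999; -137701/677999]
step 1: x' = x̄ + K·y = [-260534/677999, 128725/677999, -102698/677999]
step 1: P' = (I − K·H)·P̄ = [3126808/677999 3446970/677999 66996/677999; 3446970/677999 9017781/677999 1641439/677999; 66996/677999 1641439/677999 616615/677999]
step 2: x̄ = F·x = [465930/677999, 318756/677999, 73587/677999]
step 2: P̄ = F·P·Fᵀ + Q = [6539251/677999 20641644/677999 -7390196/677999; 20641644/677999 96819028/677999 -36732694/677999; -7390196/677999 -36732694/677999 17383245/677999]
step 2: y = z − H·x̄ = [1723933/677999]
step 2: S = H·P̄·Hᵀ + R = [395935182/677999]
step 2: K = P̄·Hᵀ·S⁻¹ = [36272981/395935182; 93187733/197967591; -81492233/395935182]
step 2: x' = x̄ + K·y = [364322467/395935182, 330019315/197967591, -164235445/395935182]
step 2: P' = (I − K·H)·P̄ = [1878159679/395935182 1041564469/197967591 44141099/395935182; 1041564469/197967591 2653577030/197967591 475212365/197967591; 44141099/395935182 475212365/197967591 356422699/395935182]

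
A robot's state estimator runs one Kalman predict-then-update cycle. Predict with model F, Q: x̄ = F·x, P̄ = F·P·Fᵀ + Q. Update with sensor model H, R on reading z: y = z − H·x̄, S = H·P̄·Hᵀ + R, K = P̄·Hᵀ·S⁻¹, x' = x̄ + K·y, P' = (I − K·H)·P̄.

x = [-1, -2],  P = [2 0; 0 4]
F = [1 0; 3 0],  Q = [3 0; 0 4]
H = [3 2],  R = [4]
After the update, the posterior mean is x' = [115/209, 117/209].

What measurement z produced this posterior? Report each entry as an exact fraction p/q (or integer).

z = [3]

x̄ = F·x = [-1, -3]
P̄ = F·P·Fᵀ + Q = [5 6; 6 22]
S = H·P̄·Hᵀ + R = [209]
K = P̄·Hᵀ·S⁻¹ = [27/209; 62/209]
x' − x̄ = [324/209, 744/209] = K·y
y = (KᵀK)⁻¹·Kᵀ·(x' − x̄) = [12]
z = y + H·x̄ = [12] + [-9] = [3]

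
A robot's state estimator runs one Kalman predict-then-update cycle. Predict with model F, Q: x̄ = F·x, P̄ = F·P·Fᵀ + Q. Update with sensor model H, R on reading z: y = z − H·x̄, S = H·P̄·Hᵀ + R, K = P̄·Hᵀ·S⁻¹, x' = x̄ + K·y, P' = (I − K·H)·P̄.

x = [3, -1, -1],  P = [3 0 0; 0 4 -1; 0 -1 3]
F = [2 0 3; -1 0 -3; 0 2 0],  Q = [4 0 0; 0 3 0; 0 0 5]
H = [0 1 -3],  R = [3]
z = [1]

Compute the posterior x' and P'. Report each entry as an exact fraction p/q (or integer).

x̄ = F·x = [3, 0, -2]
P̄ = F·P·Fᵀ + Q = [43 -33 -6; -33 33 6; -6 6 21]
y = z − H·x̄ = [-5]
S = H·P̄·Hᵀ + R = [189]
K = P̄·Hᵀ·S⁻¹ = [-5/63; 5/63; -19/63]
x' = x̄ + K·y = [214/63, -25/63, -31/63]
P' = (I − K·H)·P̄ = [878/21 -668/21 -221/21; -668/21 668/21 221/21; -221/21 221/21 80/21]

x' = [214/63, -25/63, -31/63]
P' = [878/21 -668/21 -221/21; -668/21 668/21 221/21; -221/21 221/21 80/21]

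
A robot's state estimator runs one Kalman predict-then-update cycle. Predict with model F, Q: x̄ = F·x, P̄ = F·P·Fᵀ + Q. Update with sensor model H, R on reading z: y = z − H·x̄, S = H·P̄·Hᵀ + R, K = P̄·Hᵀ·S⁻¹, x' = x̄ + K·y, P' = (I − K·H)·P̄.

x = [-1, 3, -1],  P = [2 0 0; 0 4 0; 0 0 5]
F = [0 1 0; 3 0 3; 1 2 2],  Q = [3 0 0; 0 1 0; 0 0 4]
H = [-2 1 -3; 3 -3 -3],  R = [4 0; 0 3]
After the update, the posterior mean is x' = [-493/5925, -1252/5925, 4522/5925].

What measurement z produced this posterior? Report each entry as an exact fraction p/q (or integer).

x̄ = F·x = [3, -6, 3]
P̄ = F·P·Fᵀ + Q = [7 0 8; 0 64 36; 8 36 42]
S = H·P̄·Hᵀ + R = [354 336; 336 1524]
K = P̄·Hᵀ·S⁻¹ = [-2371/17775 1951/71100; 1406/17775 -3809/17775; -3791/17775 -3227/35550]
x' − x̄ = [-18268/5925, 34298/5925, -13253/5925] = K·y
y = (KᵀK)⁻¹·Kᵀ·(x' − x̄) = [19, -20]
z = y + H·x̄ = [19, -20] + [-21, 18] = [-2, -2]

z = [-2, -2]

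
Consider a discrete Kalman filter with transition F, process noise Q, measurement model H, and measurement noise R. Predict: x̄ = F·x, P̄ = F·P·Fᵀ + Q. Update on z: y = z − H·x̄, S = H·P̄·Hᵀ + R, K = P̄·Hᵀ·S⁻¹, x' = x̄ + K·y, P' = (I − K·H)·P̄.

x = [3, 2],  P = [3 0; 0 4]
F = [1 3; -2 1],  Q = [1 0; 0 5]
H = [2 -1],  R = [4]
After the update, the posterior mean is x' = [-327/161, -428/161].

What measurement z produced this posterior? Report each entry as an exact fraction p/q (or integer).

z = [-2]

x̄ = F·x = [9, -4]
P̄ = F·P·Fᵀ + Q = [40 6; 6 21]
S = H·P̄·Hᵀ + R = [161]
K = P̄·Hᵀ·S⁻¹ = [74/161; -9/161]
x' − x̄ = [-1776/161, 216/161] = K·y
y = (KᵀK)⁻¹·Kᵀ·(x' − x̄) = [-24]
z = y + H·x̄ = [-24] + [22] = [-2]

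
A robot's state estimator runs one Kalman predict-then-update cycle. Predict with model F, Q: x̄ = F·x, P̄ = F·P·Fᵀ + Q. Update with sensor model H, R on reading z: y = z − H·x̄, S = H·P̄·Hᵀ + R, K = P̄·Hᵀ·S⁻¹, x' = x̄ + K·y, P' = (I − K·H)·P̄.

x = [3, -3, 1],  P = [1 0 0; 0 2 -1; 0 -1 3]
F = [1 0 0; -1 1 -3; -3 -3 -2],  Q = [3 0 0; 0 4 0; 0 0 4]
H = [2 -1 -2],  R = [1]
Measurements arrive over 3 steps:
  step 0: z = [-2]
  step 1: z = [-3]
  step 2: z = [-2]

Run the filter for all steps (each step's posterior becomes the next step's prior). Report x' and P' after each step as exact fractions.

step 0: x̄ = F·x = [3, -9, -2]
step 0: P̄ = F·P·Fᵀ + Q = [4 -1 -3; -1 40 8; -3 8 31]
step 0: y = z − H·x̄ = [-21]
step 0: S = H·P̄·Hᵀ + R = [241]
step 0: K = P̄·Hᵀ·S⁻¹ = [15/241; -58/241; -76/241]
step 0: x' = x̄ + K·y = [408/241, -951/241, 1114/241]
step 0: P' = (I − K·H)·P̄ = [739/241 629/241 417/241; 629/241 6276/241 -2480/241; 417/241 -2480/241 1695/241]
step 1: x̄ = F·x = [408/241, -4701/241, -599/241]
step 1: P̄ = F·P·Fᵀ + Q = [1462/241 -1361/241 -4938/241; -1361/241 39358/241 -19214/241; -4938/241 -19214/241 57445/241]
step 1: y = z − H·x̄ = [-7438/241]
step 1: S = H·P̄·Hᵀ + R = [243319/241]
step 1: K = P̄·Hᵀ·S⁻¹ = [14161/243319; -3652/243319; -105552/243319]
step 1: x' = x̄ + K·y = [-25126/243319, -4633523/243319, 2652895/243319]
step 1: P' = (I − K·H)·P̄ = [643977/243319 -1159507/243319 1216650/243319; -1159507/243319 39681378/243319 -20998370/243319; 1216650/243319 -20998370/243319 11768611/243319]
step 2: x̄ = F·x = [-25126/243319, -12567082/243319, 8670157/243319]
step 2: P̄ = F·P·Fᵀ + Q = [1373934/243319 -5453434/243319 -886710/243319; -5453434/243319 282825264/243319 -180105977/243319; -886710/243319 -180105977/243319 152724149/243319]
step 2: y = z − H·x̄ = [4336846/243319]
step 2: S = H·P̄·Hᵀ + R = [207944423/243319]
step 2: K = P̄·Hᵀ·S⁻¹ = [9974722/207944423; 66479822/207944423; -127115741/207944423]
step 2: x' = x̄ + K·y = [156313406/207944423, -9555118446/207944423, 5143985475/207944423]
step 2: P' = (I − K·H)·P̄ = [765278642/207944423 -7385896414/207944423 4453239488/207944423; -7385896414/207944423 223543453652/207944423 -119190863151/207944423; 4453239488/207944423 -119190863151/207944423 64112228934/207944423]

step 0: x' = [408/241, -951/241, 1114/241], P' = [739/241 629/241 417/241; 629/241 6276/241 -2480/241; 417/241 -2480/241 1695/241]
step 1: x' = [-25126/243319, -4633523/243319, 2652895/243319], P' = [643977/243319 -1159507/243319 1216650/243319; -1159507/243319 39681378/243319 -20998370/243319; 1216650/243319 -20998370/243319 11768611/243319]
step 2: x' = [156313406/207944423, -9555118446/207944423, 5143985475/207944423], P' = [765278642/207944423 -7385896414/207944423 4453239488/207944423; -7385896414/207944423 223543453652/207944423 -119190863151/207944423; 4453239488/207944423 -119190863151/207944423 64112228934/207944423]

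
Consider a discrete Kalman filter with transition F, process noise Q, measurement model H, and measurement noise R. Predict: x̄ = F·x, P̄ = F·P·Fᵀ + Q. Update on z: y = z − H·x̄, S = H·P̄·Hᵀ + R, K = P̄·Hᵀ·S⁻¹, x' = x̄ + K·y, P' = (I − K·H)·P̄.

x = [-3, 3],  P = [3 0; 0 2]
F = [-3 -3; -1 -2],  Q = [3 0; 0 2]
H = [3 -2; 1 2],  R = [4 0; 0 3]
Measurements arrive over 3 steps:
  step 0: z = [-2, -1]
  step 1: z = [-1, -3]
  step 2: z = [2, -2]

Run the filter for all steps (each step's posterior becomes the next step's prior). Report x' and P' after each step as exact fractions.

step 0: x̄ = F·x = [0, -3]
step 0: P̄ = F·P·Fᵀ + Q = [48 21; 21 13]
step 0: y = z − H·x̄ = [-8, 5]
step 0: S = H·P̄·Hᵀ + R = [236 176; 176 187]
step 0: K = P̄·Hᵀ·S⁻¹ = [147/598 822/3289; -123/1196 1145/3289]
step 0: x' = x̄ + K·y = [-2358/3289, -1436/3289]
step 0: P' = (I − K·H)·P̄ = [1425/3289 1041/6578; 1041/6578 5829/13156]
step 1: x̄ = F·x = [11382/3289, 5230/3289]
step 1: P̄ = F·P·Fᵀ + Q = [180705/13156 17703/3289; 17703/3289 15914/3289]
step 1: y = z − H·x̄ = [-2075/253, -31709/3289]
step 1: S = H·P̄·Hᵀ + R = [83373/1012 43903/1012; 43903/1012 758045/13156]
step 1: K = P̄·Hᵀ·S⁻¹ = [9092769/37691039 9180612/37691039; -3690276/37691039 12629440/37691039]
step 1: x' = x̄ + K·y = [-32650065/37691039, -31559010/37691039]
step 1: P' = (I − K·H)·P̄ = [15978228/37691039 5781804/37691039; 5781804/37691039 16053258/37691039]
step 2: x̄ = F·x = [192627225/37691039, 95768085/37691039]
step 2: P̄ = F·P·Fᵀ + Q = [505428963/37691039 196290468/37691039; 196290468/37691039 178700554/37691039]
step 2: y = z − H·x̄ = [-310963427/37691039, -459545473/37691039]
step 2: S = H·P̄·Hᵀ + R = [3058941423/37691039 1586646545/37691039; 1586646545/37691039 2118466168/37691039]
step 2: K = P̄·Hᵀ·S⁻¹ = [25356391491/105139491001 25577313228/105139491001; -10298225928/105139491001 35192676752/105139491001]
step 2: x' = x̄ + K·y = [16287146916/105139491001, -76974687445/105139491001]
step 2: P' = (I − K·H)·P̄ = [44539376412/105139491001 16096281636/105139491001; 16096281636/105139491001 44740874310/105139491001]

step 0: x' = [-2358/3289, -1436/3289], P' = [1425/3289 1041/6578; 1041/6578 5829/13156]
step 1: x' = [-32650065/37691039, -31559010/37691039], P' = [15978228/37691039 5781804/37691039; 5781804/37691039 16053258/37691039]
step 2: x' = [16287146916/105139491001, -76974687445/105139491001], P' = [44539376412/105139491001 16096281636/105139491001; 16096281636/105139491001 44740874310/105139491001]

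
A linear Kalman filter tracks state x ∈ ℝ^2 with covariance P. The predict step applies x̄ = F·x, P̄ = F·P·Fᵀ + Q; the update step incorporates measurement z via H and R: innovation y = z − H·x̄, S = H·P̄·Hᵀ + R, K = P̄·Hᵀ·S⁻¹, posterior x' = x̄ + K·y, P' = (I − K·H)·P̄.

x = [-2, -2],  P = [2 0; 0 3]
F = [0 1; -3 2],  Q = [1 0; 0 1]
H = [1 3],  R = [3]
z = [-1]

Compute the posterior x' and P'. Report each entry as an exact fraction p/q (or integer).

x' = [-377/161, 149/322]
P' = [402/161 -123/161; -123/161 181/322]

x̄ = F·x = [-2, 2]
P̄ = F·P·Fᵀ + Q = [4 6; 6 31]
y = z − H·x̄ = [-5]
S = H·P̄·Hᵀ + R = [322]
K = P̄·Hᵀ·S⁻¹ = [11/161; 99/322]
x' = x̄ + K·y = [-377/161, 149/322]
P' = (I − K·H)·P̄ = [402/161 -123/161; -123/161 181/322]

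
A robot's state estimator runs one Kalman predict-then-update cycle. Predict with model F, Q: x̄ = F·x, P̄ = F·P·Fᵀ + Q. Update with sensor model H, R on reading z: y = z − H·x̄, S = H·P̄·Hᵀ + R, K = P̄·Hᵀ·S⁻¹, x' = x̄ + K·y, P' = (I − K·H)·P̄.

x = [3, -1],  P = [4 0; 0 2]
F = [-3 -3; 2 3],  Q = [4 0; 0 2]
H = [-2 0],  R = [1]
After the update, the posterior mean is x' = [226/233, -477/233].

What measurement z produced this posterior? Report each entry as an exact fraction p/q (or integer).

x̄ = F·x = [-6, 3]
P̄ = F·P·Fᵀ + Q = [58 -42; -42 36]
S = H·P̄·Hᵀ + R = [233]
K = P̄·Hᵀ·S⁻¹ = [-116/233; 84/233]
x' − x̄ = [1624/233, -1176/233] = K·y
y = (KᵀK)⁻¹·Kᵀ·(x' − x̄) = [-14]
z = y + H·x̄ = [-14] + [12] = [-2]

z = [-2]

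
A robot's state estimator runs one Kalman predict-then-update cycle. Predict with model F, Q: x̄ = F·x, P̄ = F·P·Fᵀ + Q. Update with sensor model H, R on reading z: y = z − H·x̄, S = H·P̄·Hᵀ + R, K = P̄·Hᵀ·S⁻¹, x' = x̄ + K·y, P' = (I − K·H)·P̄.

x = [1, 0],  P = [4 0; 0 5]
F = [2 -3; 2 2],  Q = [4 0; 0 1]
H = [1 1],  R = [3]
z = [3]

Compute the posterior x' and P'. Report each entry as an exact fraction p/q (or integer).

x̄ = F·x = [2, 2]
P̄ = F·P·Fᵀ + Q = [65 -14; -14 37]
y = z − H·x̄ = [-1]
S = H·P̄·Hᵀ + R = [77]
K = P̄·Hᵀ·S⁻¹ = [51/77; 23/77]
x' = x̄ + K·y = [103/77, 131/77]
P' = (I − K·H)·P̄ = [2404/77 -2251/77; -2251/77 2320/77]

x' = [103/77, 131/77]
P' = [2404/77 -2251/77; -2251/77 2320/77]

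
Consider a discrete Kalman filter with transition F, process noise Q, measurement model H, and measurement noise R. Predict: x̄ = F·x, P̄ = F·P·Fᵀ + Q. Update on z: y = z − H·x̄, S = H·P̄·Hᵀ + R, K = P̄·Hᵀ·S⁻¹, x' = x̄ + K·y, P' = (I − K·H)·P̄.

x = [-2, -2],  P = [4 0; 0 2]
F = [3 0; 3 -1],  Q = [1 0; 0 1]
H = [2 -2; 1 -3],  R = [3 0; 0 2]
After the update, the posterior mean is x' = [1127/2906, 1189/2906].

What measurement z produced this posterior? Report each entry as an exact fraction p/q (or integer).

x̄ = F·x = [-6, -4]
P̄ = F·P·Fᵀ + Q = [37 36; 36 39]
S = H·P̄·Hᵀ + R = [19 20; 20 174]
K = P̄·Hᵀ·S⁻¹ = [884/1453 -1389/2906; 288/1453 -1419/2906]
x' − x̄ = [18563/2906, 12813/2906] = K·y
y = (KᵀK)⁻¹·Kᵀ·(x' − x̄) = [5, -7]
z = y + H·x̄ = [5, -7] + [-4, 6] = [1, -1]

z = [1, -1]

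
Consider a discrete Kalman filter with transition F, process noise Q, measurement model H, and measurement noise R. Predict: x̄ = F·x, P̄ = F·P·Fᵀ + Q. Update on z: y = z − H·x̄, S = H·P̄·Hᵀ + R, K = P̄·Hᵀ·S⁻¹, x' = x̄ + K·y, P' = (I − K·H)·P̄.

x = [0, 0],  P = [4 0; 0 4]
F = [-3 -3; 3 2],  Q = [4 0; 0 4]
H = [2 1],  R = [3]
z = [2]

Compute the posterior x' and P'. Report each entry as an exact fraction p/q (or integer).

x' = [184/123, -128/123]
P' = [884/123 -1492/123; -1492/123 2792/123]

x̄ = F·x = [0, 0]
P̄ = F·P·Fᵀ + Q = [76 -60; -60 56]
y = z − H·x̄ = [2]
S = H·P̄·Hᵀ + R = [123]
K = P̄·Hᵀ·S⁻¹ = [92/123; -64/123]
x' = x̄ + K·y = [184/123, -128/123]
P' = (I − K·H)·P̄ = [884/123 -1492/123; -1492/123 2792/123]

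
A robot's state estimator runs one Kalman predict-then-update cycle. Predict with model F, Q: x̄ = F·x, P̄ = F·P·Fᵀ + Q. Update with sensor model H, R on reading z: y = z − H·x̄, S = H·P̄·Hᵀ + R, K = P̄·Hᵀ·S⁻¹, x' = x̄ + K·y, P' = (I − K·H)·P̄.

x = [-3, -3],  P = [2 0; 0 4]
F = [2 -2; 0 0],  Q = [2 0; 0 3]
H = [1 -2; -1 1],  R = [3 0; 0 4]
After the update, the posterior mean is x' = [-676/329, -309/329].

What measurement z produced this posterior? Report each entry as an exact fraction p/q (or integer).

x̄ = F·x = [0, 0]
P̄ = F·P·Fᵀ + Q = [26 0; 0 3]
S = H·P̄·Hᵀ + R = [41 -32; -32 33]
K = P̄·Hᵀ·S⁻¹ = [26/329 -234/329; -102/329 -69/329]
x' − x̄ = [-676/329, -309/329] = K·y
y = (KᵀK)⁻¹·Kᵀ·(x' − x̄) = [1, 3]
z = y + H·x̄ = [1, 3] + [0, 0] = [1, 3]

z = [1, 3]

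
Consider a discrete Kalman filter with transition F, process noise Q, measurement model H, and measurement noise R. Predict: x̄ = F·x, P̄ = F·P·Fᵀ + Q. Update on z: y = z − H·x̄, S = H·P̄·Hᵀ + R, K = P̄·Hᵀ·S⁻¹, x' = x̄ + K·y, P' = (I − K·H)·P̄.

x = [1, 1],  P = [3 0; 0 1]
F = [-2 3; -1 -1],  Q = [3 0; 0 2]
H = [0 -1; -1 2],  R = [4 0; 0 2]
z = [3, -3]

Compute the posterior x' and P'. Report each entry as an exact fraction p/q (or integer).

x' = [-17/13, -673/299]
P' = [114/13 48/13; 48/13 588/299]

x̄ = F·x = [1, -2]
P̄ = F·P·Fᵀ + Q = [24 3; 3 6]
y = z − H·x̄ = [1, 2]
S = H·P̄·Hᵀ + R = [10 -9; -9 38]
K = P̄·Hᵀ·S⁻¹ = [-12/13 -9/13; -147/299 36/299]
x' = x̄ + K·y = [-17/13, -673/299]
P' = (I − K·H)·P̄ = [114/13 48/13; 48/13 588/299]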